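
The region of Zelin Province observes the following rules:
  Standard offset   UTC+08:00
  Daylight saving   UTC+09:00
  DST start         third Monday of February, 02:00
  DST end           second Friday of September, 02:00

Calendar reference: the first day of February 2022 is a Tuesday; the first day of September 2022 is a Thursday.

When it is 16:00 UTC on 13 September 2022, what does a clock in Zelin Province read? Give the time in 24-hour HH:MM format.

00:00

1 February 2022 is a Tuesday, so the first Monday is February 7 and the third is February 21.
1 September 2022 is a Thursday, so the first Friday is September 2 and the second is September 9.
At the standard offset (UTC+08:00), 16:00 UTC + 8h = 00:00 Zelin Province standard time (rolling into the next day, 14 September 2022).
The standard-time date in Zelin Province, 14 September 2022, is outside the daylight-saving period (21 February – 9 September), so Zelin Province is on standard time, UTC+08:00.
16:00 UTC + 8h = 00:00 local (rolling into the next day, 14 September 2022).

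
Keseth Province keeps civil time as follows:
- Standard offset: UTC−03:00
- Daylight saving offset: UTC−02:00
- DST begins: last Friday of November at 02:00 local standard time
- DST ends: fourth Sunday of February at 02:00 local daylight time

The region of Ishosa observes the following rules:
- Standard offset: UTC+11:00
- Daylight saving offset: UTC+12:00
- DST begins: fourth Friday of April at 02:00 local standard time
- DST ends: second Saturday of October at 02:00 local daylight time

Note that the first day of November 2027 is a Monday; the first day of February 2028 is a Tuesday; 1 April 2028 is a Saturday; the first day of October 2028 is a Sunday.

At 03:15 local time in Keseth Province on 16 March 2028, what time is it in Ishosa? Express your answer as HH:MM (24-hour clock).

17:15

1 November 2027 is a Monday, so Fridays fall on 5, 12, 19, 26; the last is November 26.
1 February 2028 is a Tuesday, so the first Sunday is February 6 and the fourth is February 27.
Daylight saving runs 26 November 2027 – 27 February 2028; 16 March 2028 is outside that window, so Keseth Province is on standard time at UTC−03:00.
03:15 Keseth Province + 3h = 06:15 UTC.
1 April 2028 is a Saturday, so the first Friday is April 7 and the fourth is April 28.
1 October 2028 is a Sunday, so the first Saturday is October 7 and the second is October 14.
At the standard offset (UTC+11:00), 06:15 UTC + 11h = 17:15 Ishosa standard time.
Daylight saving runs 28 April – 14 October; the standard-time date in Ishosa, 16 March 2028, is outside that window, so Ishosa is on standard time at UTC+11:00.
06:15 UTC + 11h = 17:15 Ishosa.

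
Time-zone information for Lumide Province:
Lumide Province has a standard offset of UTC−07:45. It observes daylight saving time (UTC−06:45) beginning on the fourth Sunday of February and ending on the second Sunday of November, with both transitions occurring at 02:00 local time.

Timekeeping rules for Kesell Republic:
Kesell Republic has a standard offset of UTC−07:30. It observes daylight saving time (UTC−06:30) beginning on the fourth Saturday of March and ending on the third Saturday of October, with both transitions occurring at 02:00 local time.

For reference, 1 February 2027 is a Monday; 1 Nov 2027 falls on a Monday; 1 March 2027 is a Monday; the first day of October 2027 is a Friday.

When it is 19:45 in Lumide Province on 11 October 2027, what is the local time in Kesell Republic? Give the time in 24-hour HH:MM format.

1 February 2027 is a Monday, so the first Sunday is February 7 and the fourth is February 28.
1 November 2027 is a Monday, so the first Sunday is November 7 and the second is November 14.
11 October 2027 falls between 28 February and 14 November, so daylight saving is in effect and Lumide Province is at UTC−06:45.
19:45 Lumide Province + 6h45m = 02:30 UTC (rolling into the next day, 12 October 2027).
1 March 2027 is a Monday, so the first Saturday is March 6 and the fourth is March 27.
1 October 2027 is a Friday, so the first Saturday is October 2 and the third is October 16.
At the standard offset (UTC−07:30), 02:30 UTC − 7h30m = 19:00 Kesell Republic standard time (rolling into the previous day, 11 October 2027).
The standard-time date in Kesell Republic, 11 October 2027, lies within the daylight-saving period (27 March – 16 October), so Kesell Republic is on daylight time, UTC−06:30.
02:30 UTC − 6h30m = 20:00 Kesell Republic (rolling into the previous day, 11 October 2027).

20:00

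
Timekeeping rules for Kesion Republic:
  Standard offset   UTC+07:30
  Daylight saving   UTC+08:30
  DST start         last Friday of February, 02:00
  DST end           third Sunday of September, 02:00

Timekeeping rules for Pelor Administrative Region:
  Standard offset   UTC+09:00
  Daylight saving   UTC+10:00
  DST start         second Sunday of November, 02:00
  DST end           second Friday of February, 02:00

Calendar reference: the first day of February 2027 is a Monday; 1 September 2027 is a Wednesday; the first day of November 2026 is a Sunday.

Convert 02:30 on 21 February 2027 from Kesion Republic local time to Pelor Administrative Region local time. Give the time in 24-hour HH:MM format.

1 February 2027 is a Monday, so Fridays fall on 5, 12, 19, 26; the last is February 26.
1 September 2027 is a Wednesday, so the first Sunday is September 5 and the third is September 19.
Daylight saving runs 26 February – 19 September; 21 February 2027 is outside that window, so Kesion Republic is on standard time at UTC+07:30.
02:30 Kesion Republic − 7h30m = 19:00 UTC (rolling into the previous day, 20 February 2027).
1 November 2026 is a Sunday, so the first Sunday is November 1 and the second is November 8.
1 February 2027 is a Monday, so the first Friday is February 5 and the second is February 12.
At the standard offset (UTC+09:00), 19:00 UTC + 9h = 04:00 Pelor Administrative Region standard time (rolling into the next day, 21 February 2027).
The standard-time date in Pelor Administrative Region, 21 February 2027, does not fall between 8 November 2026 and 12 February 2027, so daylight saving is not in effect and Pelor Administrative Region is at UTC+09:00.
19:00 UTC + 9h = 04:00 Pelor Administrative Region (rolling into the next day, 21 February 2027).

04:00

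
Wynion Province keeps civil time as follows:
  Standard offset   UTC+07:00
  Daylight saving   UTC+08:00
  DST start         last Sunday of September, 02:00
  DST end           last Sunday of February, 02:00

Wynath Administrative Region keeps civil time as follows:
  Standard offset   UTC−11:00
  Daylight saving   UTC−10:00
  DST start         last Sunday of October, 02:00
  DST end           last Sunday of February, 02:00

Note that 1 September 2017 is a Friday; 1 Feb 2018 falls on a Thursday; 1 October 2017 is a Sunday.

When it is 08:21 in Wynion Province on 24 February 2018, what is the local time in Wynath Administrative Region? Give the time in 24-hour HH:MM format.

14:21

1 September 2017 is a Friday, so Sundays fall on 3, 10, 17, 24; the last is September 24.
1 February 2018 is a Thursday, so Sundays fall on 4, 11, 18, 25; the last is February 25.
24 February 2018 falls between 24 September 2017 and 25 February 2018, so daylight saving is in effect and Wynion Province is at UTC+08:00.
08:21 Wynion Province − 8h = 00:21 UTC.
1 October 2017 is a Sunday, so Sundays fall on 1, 8, 15, 22, 29; the last is October 29.
1 February 2018 is a Thursday, so Sundays fall on 4, 11, 18, 25; the last is February 25.
At the standard offset (UTC−11:00), 00:21 UTC − 11h = 13:21 Wynath Administrative Region standard time (rolling into the previous day, 23 February 2018).
The standard-time date in Wynath Administrative Region, 23 February 2018, lies within the daylight-saving period (29 October 2017 – 25 February 2018), so Wynath Administrative Region is on daylight time, UTC−10:00.
00:21 UTC − 10h = 14:21 Wynath Administrative Region (rolling into the previous day, 23 February 2018).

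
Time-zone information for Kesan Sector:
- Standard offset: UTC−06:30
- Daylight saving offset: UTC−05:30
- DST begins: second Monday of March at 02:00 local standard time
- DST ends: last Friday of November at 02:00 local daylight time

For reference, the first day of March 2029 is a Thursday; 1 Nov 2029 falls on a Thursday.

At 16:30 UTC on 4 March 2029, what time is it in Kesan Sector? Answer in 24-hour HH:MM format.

1 March 2029 is a Thursday, so the first Monday is March 5 and the second is March 12.
1 November 2029 is a Thursday, so Fridays fall on 2, 9, 16, 23, 30; the last is November 30.
At the standard offset (UTC−06:30), 16:30 UTC − 6h30m = 10:00 Kesan Sector standard time.
Daylight saving runs 12 March – 30 November; the standard-time date in Kesan Sector, 4 March 2029, is outside that window, so Kesan Sector is on standard time at UTC−06:30.
16:30 UTC − 6h30m = 10:00 local.

10:00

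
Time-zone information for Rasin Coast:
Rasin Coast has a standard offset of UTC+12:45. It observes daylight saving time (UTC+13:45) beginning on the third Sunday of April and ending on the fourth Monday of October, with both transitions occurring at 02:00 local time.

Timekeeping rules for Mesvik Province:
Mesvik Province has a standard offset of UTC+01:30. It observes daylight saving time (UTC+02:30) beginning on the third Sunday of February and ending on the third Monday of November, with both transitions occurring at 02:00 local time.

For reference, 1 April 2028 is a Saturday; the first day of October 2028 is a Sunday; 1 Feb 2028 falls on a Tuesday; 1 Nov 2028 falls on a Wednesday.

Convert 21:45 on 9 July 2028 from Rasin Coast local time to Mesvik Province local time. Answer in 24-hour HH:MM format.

1 April 2028 is a Saturday, so the first Sunday is April 2 and the third is April 16.
1 October 2028 is a Sunday, so the first Monday is October 2 and the fourth is October 23.
9 July 2028 falls between 16 April and 23 October, so daylight saving is in effect and Rasin Coast is at UTC+13:45.
21:45 Rasin Coast − 13h45m = 08:00 UTC.
1 February 2028 is a Tuesday, so the first Sunday is February 6 and the third is February 20.
1 November 2028 is a Wednesday, so the first Monday is November 6 and the third is November 20.
At the standard offset (UTC+01:30), 08:00 UTC + 1h30m = 09:30 Mesvik Province standard time.
Daylight saving runs 20 February – 20 November; the standard-time date in Mesvik Province, 9 July 2028, is inside that window, so Mesvik Province is at UTC+02:30.
08:00 UTC + 2h30m = 10:30 Mesvik Province.

10:30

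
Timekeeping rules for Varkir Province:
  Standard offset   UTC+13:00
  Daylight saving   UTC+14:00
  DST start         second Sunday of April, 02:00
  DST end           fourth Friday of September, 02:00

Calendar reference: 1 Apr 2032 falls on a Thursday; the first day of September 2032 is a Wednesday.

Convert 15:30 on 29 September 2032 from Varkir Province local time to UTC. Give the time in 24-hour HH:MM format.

02:30

1 April 2032 is a Thursday, so the first Sunday is April 4 and the second is April 11.
1 September 2032 is a Wednesday, so the first Friday is September 3 and the fourth is September 24.
29 September 2032 does not fall between 11 April and 24 September, so daylight saving is not in effect and Varkir Province is at UTC+13:00.
15:30 local − 13h = 02:30 UTC.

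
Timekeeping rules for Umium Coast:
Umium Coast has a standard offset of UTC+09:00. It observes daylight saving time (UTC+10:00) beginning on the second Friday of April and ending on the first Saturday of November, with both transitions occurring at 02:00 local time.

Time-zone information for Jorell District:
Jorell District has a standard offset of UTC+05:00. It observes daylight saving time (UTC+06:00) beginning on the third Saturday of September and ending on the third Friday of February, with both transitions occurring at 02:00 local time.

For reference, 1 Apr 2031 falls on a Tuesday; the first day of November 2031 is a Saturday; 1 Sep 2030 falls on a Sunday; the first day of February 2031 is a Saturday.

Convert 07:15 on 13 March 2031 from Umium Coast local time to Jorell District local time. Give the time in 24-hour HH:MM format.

1 April 2031 is a Tuesday, so the first Friday is April 4 and the second is April 11.
1 November 2031 is a Saturday, so the first Saturday is November 1.
13 March 2031 does not fall between 11 April and 1 November, so daylight saving is not in effect and Umium Coast is at UTC+09:00.
07:15 Umium Coast − 9h = 22:15 UTC (rolling into the previous day, 12 March 2031).
1 September 2030 is a Sunday, so the first Saturday is September 7 and the third is September 21.
1 February 2031 is a Saturday, so the first Friday is February 7 and the third is February 21.
At the standard offset (UTC+05:00), 22:15 UTC + 5h = 03:15 Jorell District standard time (rolling into the next day, 13 March 2031).
Daylight saving runs 21 September 2030 – 21 February 2031; the standard-time date in Jorell District, 13 March 2031, is outside that window, so Jorell District is on standard time at UTC+05:00.
22:15 UTC + 5h = 03:15 Jorell District (rolling into the next day, 13 March 2031).

03:15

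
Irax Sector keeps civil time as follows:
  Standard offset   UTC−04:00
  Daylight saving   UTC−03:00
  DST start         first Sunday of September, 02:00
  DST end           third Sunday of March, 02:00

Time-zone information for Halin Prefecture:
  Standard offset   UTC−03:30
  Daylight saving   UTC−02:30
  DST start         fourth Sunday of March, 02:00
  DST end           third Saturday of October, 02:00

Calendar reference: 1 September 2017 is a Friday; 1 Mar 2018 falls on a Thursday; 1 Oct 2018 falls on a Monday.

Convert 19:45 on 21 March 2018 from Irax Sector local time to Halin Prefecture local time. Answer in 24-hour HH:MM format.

20:15

1 September 2017 is a Friday, so the first Sunday is September 3.
1 March 2018 is a Thursday, so the first Sunday is March 4 and the third is March 18.
21 March 2018 does not fall between 3 September 2017 and 18 March 2018, so daylight saving is not in effect and Irax Sector is at UTC−04:00.
19:45 Irax Sector + 4h = 23:45 UTC.
1 March 2018 is a Thursday, so the first Sunday is March 4 and the fourth is March 25.
1 October 2018 is a Monday, so the first Saturday is October 6 and the third is October 20.
At the standard offset (UTC−03:30), 23:45 UTC − 3h30m = 20:15 Halin Prefecture standard time.
The standard-time date in Halin Prefecture, 21 March 2018, is outside the daylight-saving period (25 March – 20 October), so Halin Prefecture is on standard time, UTC−03:30.
23:45 UTC − 3h30m = 20:15 Halin Prefecture.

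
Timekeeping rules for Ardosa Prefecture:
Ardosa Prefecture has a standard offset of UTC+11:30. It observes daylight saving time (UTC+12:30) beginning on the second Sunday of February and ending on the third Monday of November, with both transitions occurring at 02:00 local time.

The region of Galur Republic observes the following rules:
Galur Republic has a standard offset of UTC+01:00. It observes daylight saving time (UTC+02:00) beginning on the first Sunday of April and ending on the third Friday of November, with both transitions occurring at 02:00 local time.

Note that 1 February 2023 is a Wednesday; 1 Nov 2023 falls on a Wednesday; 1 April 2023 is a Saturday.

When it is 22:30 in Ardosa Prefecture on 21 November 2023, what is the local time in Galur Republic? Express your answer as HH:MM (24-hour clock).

12:00

1 February 2023 is a Wednesday, so the first Sunday is February 5 and the second is February 12.
1 November 2023 is a Wednesday, so the first Monday is November 6 and the third is November 20.
21 November 2023 does not fall between 12 February and 20 November, so daylight saving is not in effect and Ardosa Prefecture is at UTC+11:30.
22:30 Ardosa Prefecture − 11h30m = 11:00 UTC.
1 April 2023 is a Saturday, so the first Sunday is April 2.
1 November 2023 is a Wednesday, so the first Friday is November 3 and the third is November 17.
At the standard offset (UTC+01:00), 11:00 UTC + 1h = 12:00 Galur Republic standard time.
The standard-time date in Galur Republic, 21 November 2023, does not fall between 2 April and 17 November, so daylight saving is not in effect and Galur Republic is at UTC+01:00.
11:00 UTC + 1h = 12:00 Galur Republic.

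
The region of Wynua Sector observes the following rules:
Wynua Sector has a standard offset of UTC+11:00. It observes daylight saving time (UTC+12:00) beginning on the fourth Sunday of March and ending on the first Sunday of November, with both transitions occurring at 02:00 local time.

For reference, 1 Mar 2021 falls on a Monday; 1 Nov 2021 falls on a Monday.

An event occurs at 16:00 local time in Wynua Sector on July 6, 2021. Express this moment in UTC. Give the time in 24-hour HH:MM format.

04:00

1 March 2021 is a Monday, so the first Sunday is March 7 and the fourth is March 28.
1 November 2021 is a Monday, so the first Sunday is November 7.
July 6, 2021 lies within the daylight-saving period (28 March – 7 November), so Wynua Sector is on daylight time, UTC+12:00.
16:00 local − 12h = 04:00 UTC.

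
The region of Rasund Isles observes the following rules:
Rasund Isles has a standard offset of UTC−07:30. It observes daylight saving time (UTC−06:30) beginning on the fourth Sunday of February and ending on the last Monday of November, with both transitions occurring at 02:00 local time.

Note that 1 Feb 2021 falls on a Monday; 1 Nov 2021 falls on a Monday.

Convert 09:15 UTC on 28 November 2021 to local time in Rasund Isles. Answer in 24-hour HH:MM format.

02:45

1 February 2021 is a Monday, so the first Sunday is February 7 and the fourth is February 28.
1 November 2021 is a Monday, so Mondays fall on 1, 8, 15, 22, 29; the last is November 29.
At the standard offset (UTC−07:30), 09:15 UTC − 7h30m = 01:45 Rasund Isles standard time.
Daylight saving runs 28 February – 29 November; the standard-time date in Rasund Isles, 28 November 2021, is inside that window, so Rasund Isles is at UTC−06:30.
09:15 UTC − 6h30m = 02:45 local.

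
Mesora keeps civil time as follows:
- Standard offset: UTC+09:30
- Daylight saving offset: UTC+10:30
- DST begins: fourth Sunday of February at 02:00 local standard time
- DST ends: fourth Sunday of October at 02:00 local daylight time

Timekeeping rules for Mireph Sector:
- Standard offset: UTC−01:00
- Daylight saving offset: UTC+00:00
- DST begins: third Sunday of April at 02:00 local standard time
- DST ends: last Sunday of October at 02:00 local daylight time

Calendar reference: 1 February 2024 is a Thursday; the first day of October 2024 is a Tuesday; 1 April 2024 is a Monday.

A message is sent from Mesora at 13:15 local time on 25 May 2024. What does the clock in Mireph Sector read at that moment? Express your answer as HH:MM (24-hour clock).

02:45

1 February 2024 is a Thursday, so the first Sunday is February 4 and the fourth is February 25.
1 October 2024 is a Tuesday, so the first Sunday is October 6 and the fourth is October 27.
25 May 2024 lies within the daylight-saving period (25 February – 27 October), so Mesora is on daylight time, UTC+10:30.
13:15 Mesora − 10h30m = 02:45 UTC.
1 April 2024 is a Monday, so the first Sunday is April 7 and the third is April 21.
1 October 2024 is a Tuesday, so Sundays fall on 6, 13, 20, 27; the last is October 27.
At the standard offset (UTC−01:00), 02:45 UTC − 1h = 01:45 Mireph Sector standard time.
The standard-time date in Mireph Sector, 25 May 2024, lies within the daylight-saving period (21 April – 27 October), so Mireph Sector is on daylight time, UTC+00:00.
02:45 UTC + 0h = 02:45 Mireph Sector.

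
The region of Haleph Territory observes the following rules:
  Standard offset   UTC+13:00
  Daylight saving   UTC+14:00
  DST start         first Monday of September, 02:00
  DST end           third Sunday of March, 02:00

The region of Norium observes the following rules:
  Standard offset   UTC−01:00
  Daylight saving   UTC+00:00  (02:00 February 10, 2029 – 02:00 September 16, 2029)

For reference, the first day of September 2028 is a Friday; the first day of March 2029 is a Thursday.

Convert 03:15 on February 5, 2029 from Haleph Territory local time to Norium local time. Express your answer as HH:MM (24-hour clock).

12:15

1 September 2028 is a Friday, so the first Monday is September 4.
1 March 2029 is a Thursday, so the first Sunday is March 4 and the third is March 18.
Daylight saving runs 4 September 2028 – 18 March 2029; February 5, 2029 is inside that window, so Haleph Territory is at UTC+14:00.
03:15 Haleph Territory − 14h = 13:15 UTC (rolling into the previous day, 4 February 2029).
At the standard offset (UTC−01:00), 13:15 UTC − 1h = 12:15 Norium standard time.
The standard-time date in Norium, February 4, 2029, does not fall between 10 February and 16 September, so daylight saving is not in effect and Norium is at UTC−01:00.
13:15 UTC − 1h = 12:15 Norium.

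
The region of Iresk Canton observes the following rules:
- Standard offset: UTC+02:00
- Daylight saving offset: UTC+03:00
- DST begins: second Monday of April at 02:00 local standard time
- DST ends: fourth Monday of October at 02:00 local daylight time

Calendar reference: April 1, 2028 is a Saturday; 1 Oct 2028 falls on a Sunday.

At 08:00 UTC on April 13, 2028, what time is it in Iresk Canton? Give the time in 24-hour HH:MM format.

11:00

1 April 2028 is a Saturday, so the first Monday is April 3 and the second is April 10.
1 October 2028 is a Sunday, so the first Monday is October 2 and the fourth is October 23.
At the standard offset (UTC+02:00), 08:00 UTC + 2h = 10:00 Iresk Canton standard time.
The standard-time date in Iresk Canton, April 13, 2028, falls between 10 April and 23 October, so daylight saving is in effect and Iresk Canton is at UTC+03:00.
08:00 UTC + 3h = 11:00 local.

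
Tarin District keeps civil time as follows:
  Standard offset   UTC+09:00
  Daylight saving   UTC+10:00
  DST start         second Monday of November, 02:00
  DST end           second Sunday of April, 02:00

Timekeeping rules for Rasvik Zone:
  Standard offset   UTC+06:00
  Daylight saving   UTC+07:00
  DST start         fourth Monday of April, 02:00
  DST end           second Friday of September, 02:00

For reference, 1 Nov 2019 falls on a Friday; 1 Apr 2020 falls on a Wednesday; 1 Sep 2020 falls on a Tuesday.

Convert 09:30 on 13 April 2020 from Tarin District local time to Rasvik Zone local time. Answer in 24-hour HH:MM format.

1 November 2019 is a Friday, so the first Monday is November 4 and the second is November 11.
1 April 2020 is a Wednesday, so the first Sunday is April 5 and the second is April 12.
13 April 2020 is outside the daylight-saving period (11 November 2019 – 12 April 2020), so Tarin District is on standard time, UTC+09:00.
09:30 Tarin District − 9h = 00:30 UTC.
1 April 2020 is a Wednesday, so the first Monday is April 6 and the fourth is April 27.
1 September 2020 is a Tuesday, so the first Friday is September 4 and the second is September 11.
At the standard offset (UTC+06:00), 00:30 UTC + 6h = 06:30 Rasvik Zone standard time.
The standard-time date in Rasvik Zone, 13 April 2020, does not fall between 27 April and 11 September, so daylight saving is not in effect and Rasvik Zone is at UTC+06:00.
00:30 UTC + 6h = 06:30 Rasvik Zone.

06:30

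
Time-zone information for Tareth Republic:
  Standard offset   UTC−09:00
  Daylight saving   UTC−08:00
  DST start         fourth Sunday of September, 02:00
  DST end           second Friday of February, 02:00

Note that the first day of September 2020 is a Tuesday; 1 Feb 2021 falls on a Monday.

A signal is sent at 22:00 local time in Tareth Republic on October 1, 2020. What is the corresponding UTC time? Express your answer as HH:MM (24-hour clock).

06:00

1 September 2020 is a Tuesday, so the first Sunday is September 6 and the fourth is September 27.
1 February 2021 is a Monday, so the first Friday is February 5 and the second is February 12.
October 1, 2020 lies within the daylight-saving period (27 September 2020 – 12 February 2021), so Tareth Republic is on daylight time, UTC−08:00.
22:00 local + 8h = 06:00 UTC (rolling into the next day, 2 October 2020).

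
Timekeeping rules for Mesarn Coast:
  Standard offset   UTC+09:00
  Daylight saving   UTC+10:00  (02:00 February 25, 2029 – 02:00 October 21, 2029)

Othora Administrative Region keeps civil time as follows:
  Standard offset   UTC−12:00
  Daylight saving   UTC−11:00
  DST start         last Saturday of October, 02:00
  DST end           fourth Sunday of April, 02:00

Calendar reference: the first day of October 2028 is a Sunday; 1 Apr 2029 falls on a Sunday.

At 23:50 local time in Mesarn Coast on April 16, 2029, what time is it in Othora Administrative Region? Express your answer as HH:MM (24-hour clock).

02:50

April 16, 2029 falls between 25 February and 21 October, so daylight saving is in effect and Mesarn Coast is at UTC+10:00.
23:50 Mesarn Coast − 10h = 13:50 UTC.
1 October 2028 is a Sunday, so Saturdays fall on 7, 14, 21, 28; the last is October 28.
1 April 2029 is a Sunday, so the first Sunday is April 1 and the fourth is April 22.
At the standard offset (UTC−12:00), 13:50 UTC − 12h = 01:50 Othora Administrative Region standard time.
The standard-time date in Othora Administrative Region, April 16, 2029, lies within the daylight-saving period (28 October 2028 – 22 April 2029), so Othora Administrative Region is on daylight time, UTC−11:00.
13:50 UTC − 11h = 02:50 Othora Administrative Region.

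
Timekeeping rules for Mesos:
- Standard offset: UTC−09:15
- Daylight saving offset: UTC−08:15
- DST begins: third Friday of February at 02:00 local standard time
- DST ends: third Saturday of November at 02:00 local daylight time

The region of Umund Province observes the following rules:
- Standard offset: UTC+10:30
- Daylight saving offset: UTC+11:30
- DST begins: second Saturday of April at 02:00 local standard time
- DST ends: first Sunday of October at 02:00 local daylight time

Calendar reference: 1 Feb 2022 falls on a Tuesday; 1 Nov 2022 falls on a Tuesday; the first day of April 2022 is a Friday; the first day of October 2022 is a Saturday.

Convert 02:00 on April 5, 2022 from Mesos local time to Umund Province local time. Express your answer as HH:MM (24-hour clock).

20:45

1 February 2022 is a Tuesday, so the first Friday is February 4 and the third is February 18.
1 November 2022 is a Tuesday, so the first Saturday is November 5 and the third is November 19.
Daylight saving runs 18 February – 19 November; April 5, 2022 is inside that window, so Mesos is at UTC−08:15.
02:00 Mesos + 8h15m = 10:15 UTC.
1 April 2022 is a Friday, so the first Saturday is April 2 and the second is April 9.
1 October 2022 is a Saturday, so the first Sunday is October 2.
At the standard offset (UTC+10:30), 10:15 UTC + 10h30m = 20:45 Umund Province standard time.
The standard-time date in Umund Province, April 5, 2022, does not fall between 9 April and 2 October, so daylight saving is not in effect and Umund Province is at UTC+10:30.
10:15 UTC + 10h30m = 20:45 Umund Province.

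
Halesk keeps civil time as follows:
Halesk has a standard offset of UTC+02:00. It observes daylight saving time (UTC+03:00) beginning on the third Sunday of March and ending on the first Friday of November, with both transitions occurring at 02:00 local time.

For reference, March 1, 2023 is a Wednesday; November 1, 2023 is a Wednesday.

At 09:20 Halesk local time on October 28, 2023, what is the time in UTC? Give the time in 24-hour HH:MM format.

1 March 2023 is a Wednesday, so the first Sunday is March 5 and the third is March 19.
1 November 2023 is a Wednesday, so the first Friday is November 3.
October 28, 2023 lies within the daylight-saving period (19 March – 3 November), so Halesk is on daylight time, UTC+03:00.
09:20 local − 3h = 06:20 UTC.

06:20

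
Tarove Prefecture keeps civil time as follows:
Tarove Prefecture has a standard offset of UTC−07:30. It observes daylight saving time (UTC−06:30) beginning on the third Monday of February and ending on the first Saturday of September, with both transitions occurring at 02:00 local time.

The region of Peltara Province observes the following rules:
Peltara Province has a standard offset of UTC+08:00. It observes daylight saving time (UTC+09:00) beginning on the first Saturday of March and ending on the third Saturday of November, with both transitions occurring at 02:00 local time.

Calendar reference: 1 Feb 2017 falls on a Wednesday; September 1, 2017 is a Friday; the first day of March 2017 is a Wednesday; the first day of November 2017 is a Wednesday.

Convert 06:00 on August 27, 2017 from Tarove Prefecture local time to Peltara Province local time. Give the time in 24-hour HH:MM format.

1 February 2017 is a Wednesday, so the first Monday is February 6 and the third is February 20.
1 September 2017 is a Friday, so the first Saturday is September 2.
August 27, 2017 lies within the daylight-saving period (20 February – 2 September), so Tarove Prefecture is on daylight time, UTC−06:30.
06:00 Tarove Prefecture + 6h30m = 12:30 UTC.
1 March 2017 is a Wednesday, so the first Saturday is March 4.
1 November 2017 is a Wednesday, so the first Saturday is November 4 and the third is November 18.
At the standard offset (UTC+08:00), 12:30 UTC + 8h = 20:30 Peltara Province standard time.
Daylight saving runs 4 March – 18 November; the standard-time date in Peltara Province, August 27, 2017, is inside that window, so Peltara Province is at UTC+09:00.
12:30 UTC + 9h = 21:30 Peltara Province.

21:30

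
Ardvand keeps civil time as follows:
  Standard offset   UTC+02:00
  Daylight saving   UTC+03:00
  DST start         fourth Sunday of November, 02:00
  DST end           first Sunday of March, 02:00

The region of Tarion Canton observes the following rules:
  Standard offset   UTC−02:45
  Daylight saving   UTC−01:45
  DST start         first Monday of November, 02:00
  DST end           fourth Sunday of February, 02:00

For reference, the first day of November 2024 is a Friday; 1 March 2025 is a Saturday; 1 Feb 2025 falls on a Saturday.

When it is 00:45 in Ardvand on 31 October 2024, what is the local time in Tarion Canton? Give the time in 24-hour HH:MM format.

20:00

1 November 2024 is a Friday, so the first Sunday is November 3 and the fourth is November 24.
1 March 2025 is a Saturday, so the first Sunday is March 2.
Daylight saving runs 24 November 2024 – 2 March 2025; 31 October 2024 is outside that window, so Ardvand is on standard time at UTC+02:00.
00:45 Ardvand − 2h = 22:45 UTC (rolling into the previous day, 30 October 2024).
1 November 2024 is a Friday, so the first Monday is November 4.
1 February 2025 is a Saturday, so the first Sunday is February 2 and the fourth is February 23.
At the standard offset (UTC−02:45), 22:45 UTC − 2h45m = 20:00 Tarion Canton standard time.
The standard-time date in Tarion Canton, 30 October 2024, is outside the daylight-saving period (4 November 2024 – 23 February 2025), so Tarion Canton is on standard time, UTC−02:45.
22:45 UTC − 2h45m = 20:00 Tarion Canton.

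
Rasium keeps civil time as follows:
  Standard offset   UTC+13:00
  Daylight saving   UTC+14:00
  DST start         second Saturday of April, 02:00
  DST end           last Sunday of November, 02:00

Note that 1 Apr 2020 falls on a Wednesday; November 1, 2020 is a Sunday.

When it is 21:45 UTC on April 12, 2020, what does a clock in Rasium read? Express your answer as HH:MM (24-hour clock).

1 April 2020 is a Wednesday, so the first Saturday is April 4 and the second is April 11.
1 November 2020 is a Sunday, so Sundays fall on 1, 8, 15, 22, 29; the last is November 29.
At the standard offset (UTC+13:00), 21:45 UTC + 13h = 10:45 Rasium standard time (rolling into the next day, 13 April 2020).
The standard-time date in Rasium, April 13, 2020, lies within the daylight-saving period (11 April – 29 November), so Rasium is on daylight time, UTC+14:00.
21:45 UTC + 14h = 11:45 local (rolling into the next day, 13 April 2020).

11:45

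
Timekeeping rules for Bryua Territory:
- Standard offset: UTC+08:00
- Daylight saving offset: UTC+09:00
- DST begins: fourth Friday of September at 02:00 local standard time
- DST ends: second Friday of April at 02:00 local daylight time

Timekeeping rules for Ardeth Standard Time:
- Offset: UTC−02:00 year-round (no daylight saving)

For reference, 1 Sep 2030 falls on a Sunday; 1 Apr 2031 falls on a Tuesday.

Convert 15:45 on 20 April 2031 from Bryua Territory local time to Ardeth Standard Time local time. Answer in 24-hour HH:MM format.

1 September 2030 is a Sunday, so the first Friday is September 6 and the fourth is September 27.
1 April 2031 is a Tuesday, so the first Friday is April 4 and the second is April 11.
20 April 2031 is outside the daylight-saving period (27 September 2030 – 11 April 2031), so Bryua Territory is on standard time, UTC+08:00.
15:45 Bryua Territory − 8h = 07:45 UTC.
Ardeth Standard Time has no daylight saving, so its offset is UTC−02:00 year-round.
07:45 UTC − 2h = 05:45 Ardeth Standard Time.

05:45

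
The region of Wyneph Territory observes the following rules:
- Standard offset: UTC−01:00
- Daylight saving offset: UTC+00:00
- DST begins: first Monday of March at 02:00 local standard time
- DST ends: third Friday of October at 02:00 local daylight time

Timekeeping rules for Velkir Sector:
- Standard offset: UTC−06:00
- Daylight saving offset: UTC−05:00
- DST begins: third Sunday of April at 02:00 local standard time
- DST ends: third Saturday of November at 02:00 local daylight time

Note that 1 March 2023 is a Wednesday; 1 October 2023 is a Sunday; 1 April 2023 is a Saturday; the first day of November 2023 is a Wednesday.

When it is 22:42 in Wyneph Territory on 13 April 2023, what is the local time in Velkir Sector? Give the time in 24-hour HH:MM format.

1 March 2023 is a Wednesday, so the first Monday is March 6.
1 October 2023 is a Sunday, so the first Friday is October 6 and the third is October 20.
13 April 2023 falls between 6 March and 20 October, so daylight saving is in effect and Wyneph Territory is at UTC+00:00.
22:42 Wyneph Territory − 0h = 22:42 UTC.
1 April 2023 is a Saturday, so the first Sunday is April 2 and the third is April 16.
1 November 2023 is a Wednesday, so the first Saturday is November 4 and the third is November 18.
At the standard offset (UTC−06:00), 22:42 UTC − 6h = 16:42 Velkir Sector standard time.
The standard-time date in Velkir Sector, 13 April 2023, does not fall between 16 April and 18 November, so daylight saving is not in effect and Velkir Sector is at UTC−06:00.
22:42 UTC − 6h = 16:42 Velkir Sector.

16:42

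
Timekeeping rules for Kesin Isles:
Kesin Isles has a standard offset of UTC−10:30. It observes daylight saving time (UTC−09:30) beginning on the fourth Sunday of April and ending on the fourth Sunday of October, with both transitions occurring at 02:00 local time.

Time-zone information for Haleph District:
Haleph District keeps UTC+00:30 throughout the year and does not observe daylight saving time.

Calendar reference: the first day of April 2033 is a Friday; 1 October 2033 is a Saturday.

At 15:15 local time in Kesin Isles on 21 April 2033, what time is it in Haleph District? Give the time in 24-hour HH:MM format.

1 April 2033 is a Friday, so the first Sunday is April 3 and the fourth is April 24.
1 October 2033 is a Saturday, so the first Sunday is October 2 and the fourth is October 23.
21 April 2033 does not fall between 24 April and 23 October, so daylight saving is not in effect and Kesin Isles is at UTC−10:30.
15:15 Kesin Isles + 10h30m = 01:45 UTC (rolling into the next day, 22 April 2033).
Haleph District stays on UTC+00:30 all year.
01:45 UTC + 0h30m = 02:15 Haleph District.

02:15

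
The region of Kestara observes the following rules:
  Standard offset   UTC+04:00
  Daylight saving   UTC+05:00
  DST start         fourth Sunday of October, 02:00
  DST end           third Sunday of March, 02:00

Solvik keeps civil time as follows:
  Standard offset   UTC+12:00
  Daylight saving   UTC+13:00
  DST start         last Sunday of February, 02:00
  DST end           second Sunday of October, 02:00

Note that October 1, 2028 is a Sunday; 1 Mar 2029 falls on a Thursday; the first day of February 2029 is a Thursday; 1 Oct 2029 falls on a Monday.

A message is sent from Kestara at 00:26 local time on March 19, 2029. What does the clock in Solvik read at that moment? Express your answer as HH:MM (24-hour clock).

09:26

1 October 2028 is a Sunday, so the first Sunday is October 1 and the fourth is October 22.
1 March 2029 is a Thursday, so the first Sunday is March 4 and the third is March 18.
Daylight saving runs 22 October 2028 – 18 March 2029; March 19, 2029 is outside that window, so Kestara is on standard time at UTC+04:00.
00:26 Kestara − 4h = 20:26 UTC (rolling into the previous day, 18 March 2029).
1 February 2029 is a Thursday, so Sundays fall on 4, 11, 18, 25; the last is February 25.
1 October 2029 is a Monday, so the first Sunday is October 7 and the second is October 14.
At the standard offset (UTC+12:00), 20:26 UTC + 12h = 08:26 Solvik standard time (rolling into the next day, 19 March 2029).
Daylight saving runs 25 February – 14 October; the standard-time date in Solvik, March 19, 2029, is inside that window, so Solvik is at UTC+13:00.
20:26 UTC + 13h = 09:26 Solvik (rolling into the next day, 19 March 2029).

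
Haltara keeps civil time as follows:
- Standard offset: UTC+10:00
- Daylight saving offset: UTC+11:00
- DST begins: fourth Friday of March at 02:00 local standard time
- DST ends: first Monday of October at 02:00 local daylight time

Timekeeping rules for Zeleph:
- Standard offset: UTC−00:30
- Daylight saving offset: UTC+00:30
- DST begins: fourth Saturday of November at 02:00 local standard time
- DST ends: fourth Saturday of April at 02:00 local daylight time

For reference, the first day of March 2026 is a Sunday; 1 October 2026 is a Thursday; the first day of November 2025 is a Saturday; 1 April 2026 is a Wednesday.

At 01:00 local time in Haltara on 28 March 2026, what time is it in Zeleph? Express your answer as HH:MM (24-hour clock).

1 March 2026 is a Sunday, so the first Friday is March 6 and the fourth is March 27.
1 October 2026 is a Thursday, so the first Monday is October 5.
28 March 2026 falls between 27 March and 5 October, so daylight saving is in effect and Haltara is at UTC+11:00.
01:00 Haltara − 11h = 14:00 UTC (rolling into the previous day, 27 March 2026).
1 November 2025 is a Saturday, so the first Saturday is November 1 and the fourth is November 22.
1 April 2026 is a Wednesday, so the first Saturday is April 4 and the fourth is April 25.
At the standard offset (UTC−00:30), 14:00 UTC − 0h30m = 13:30 Zeleph standard time.
The standard-time date in Zeleph, 27 March 2026, falls between 22 November 2025 and 25 April 2026, so daylight saving is in effect and Zeleph is at UTC+00:30.
14:00 UTC + 0h30m = 14:30 Zeleph.

14:30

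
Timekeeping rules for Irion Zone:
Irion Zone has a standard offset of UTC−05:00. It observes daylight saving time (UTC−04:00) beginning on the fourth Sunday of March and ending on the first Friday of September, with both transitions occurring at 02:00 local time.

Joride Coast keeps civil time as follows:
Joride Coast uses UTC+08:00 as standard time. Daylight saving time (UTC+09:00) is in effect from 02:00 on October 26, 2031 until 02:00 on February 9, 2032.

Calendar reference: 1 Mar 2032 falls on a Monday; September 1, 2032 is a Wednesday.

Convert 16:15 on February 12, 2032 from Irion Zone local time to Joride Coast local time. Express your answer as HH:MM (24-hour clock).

05:15

1 March 2032 is a Monday, so the first Sunday is March 7 and the fourth is March 28.
1 September 2032 is a Wednesday, so the first Friday is September 3.
February 12, 2032 is outside the daylight-saving period (28 March – 3 September), so Irion Zone is on standard time, UTC−05:00.
16:15 Irion Zone + 5h = 21:15 UTC.
At the standard offset (UTC+08:00), 21:15 UTC + 8h = 05:15 Joride Coast standard time (rolling into the next day, 13 February 2032).
Daylight saving runs 26 October 2031 – 9 February 2032; the standard-time date in Joride Coast, February 13, 2032, is outside that window, so Joride Coast is on standard time at UTC+08:00.
21:15 UTC + 8h = 05:15 Joride Coast (rolling into the next day, 13 February 2032).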